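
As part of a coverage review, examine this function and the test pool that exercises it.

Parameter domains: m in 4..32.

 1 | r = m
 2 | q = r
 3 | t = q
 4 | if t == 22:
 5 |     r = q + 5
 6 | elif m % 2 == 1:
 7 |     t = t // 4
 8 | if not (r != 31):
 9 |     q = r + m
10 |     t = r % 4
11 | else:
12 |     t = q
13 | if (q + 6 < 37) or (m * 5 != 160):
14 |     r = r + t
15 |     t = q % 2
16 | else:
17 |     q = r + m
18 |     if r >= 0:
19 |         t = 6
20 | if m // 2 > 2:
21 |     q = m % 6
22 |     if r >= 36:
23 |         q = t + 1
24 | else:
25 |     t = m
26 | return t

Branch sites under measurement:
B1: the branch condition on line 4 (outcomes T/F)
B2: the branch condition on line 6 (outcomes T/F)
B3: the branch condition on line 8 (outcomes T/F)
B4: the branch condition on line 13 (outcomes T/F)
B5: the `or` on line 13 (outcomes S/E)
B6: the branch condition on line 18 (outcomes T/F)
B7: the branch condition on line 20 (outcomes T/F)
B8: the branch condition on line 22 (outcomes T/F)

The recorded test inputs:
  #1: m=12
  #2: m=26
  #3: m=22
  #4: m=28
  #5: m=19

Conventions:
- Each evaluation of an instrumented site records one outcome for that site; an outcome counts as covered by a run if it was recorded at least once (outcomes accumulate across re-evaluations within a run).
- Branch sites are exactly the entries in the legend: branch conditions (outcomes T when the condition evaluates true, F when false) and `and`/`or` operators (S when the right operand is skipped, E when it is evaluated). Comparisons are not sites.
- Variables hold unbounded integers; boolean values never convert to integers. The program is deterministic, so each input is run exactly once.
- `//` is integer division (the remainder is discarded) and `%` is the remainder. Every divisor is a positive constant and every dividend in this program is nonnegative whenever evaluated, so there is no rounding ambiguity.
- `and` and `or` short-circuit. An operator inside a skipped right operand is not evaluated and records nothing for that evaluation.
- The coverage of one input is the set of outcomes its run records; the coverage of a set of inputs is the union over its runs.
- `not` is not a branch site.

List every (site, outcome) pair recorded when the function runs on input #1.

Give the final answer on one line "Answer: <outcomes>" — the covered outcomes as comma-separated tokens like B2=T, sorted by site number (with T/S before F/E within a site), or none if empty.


Running input #1 (m=12), event by event:
  B1->F, B2->F, B3->F, B5->S, B4->T, B7->T, B8->F
collecting distinct outcomes: B1=F, B2=F, B3=F, B4=T, B5=S, B7=T, B8=F
Answer: B1=F, B2=F, B3=F, B4=T, B5=S, B7=T, B8=F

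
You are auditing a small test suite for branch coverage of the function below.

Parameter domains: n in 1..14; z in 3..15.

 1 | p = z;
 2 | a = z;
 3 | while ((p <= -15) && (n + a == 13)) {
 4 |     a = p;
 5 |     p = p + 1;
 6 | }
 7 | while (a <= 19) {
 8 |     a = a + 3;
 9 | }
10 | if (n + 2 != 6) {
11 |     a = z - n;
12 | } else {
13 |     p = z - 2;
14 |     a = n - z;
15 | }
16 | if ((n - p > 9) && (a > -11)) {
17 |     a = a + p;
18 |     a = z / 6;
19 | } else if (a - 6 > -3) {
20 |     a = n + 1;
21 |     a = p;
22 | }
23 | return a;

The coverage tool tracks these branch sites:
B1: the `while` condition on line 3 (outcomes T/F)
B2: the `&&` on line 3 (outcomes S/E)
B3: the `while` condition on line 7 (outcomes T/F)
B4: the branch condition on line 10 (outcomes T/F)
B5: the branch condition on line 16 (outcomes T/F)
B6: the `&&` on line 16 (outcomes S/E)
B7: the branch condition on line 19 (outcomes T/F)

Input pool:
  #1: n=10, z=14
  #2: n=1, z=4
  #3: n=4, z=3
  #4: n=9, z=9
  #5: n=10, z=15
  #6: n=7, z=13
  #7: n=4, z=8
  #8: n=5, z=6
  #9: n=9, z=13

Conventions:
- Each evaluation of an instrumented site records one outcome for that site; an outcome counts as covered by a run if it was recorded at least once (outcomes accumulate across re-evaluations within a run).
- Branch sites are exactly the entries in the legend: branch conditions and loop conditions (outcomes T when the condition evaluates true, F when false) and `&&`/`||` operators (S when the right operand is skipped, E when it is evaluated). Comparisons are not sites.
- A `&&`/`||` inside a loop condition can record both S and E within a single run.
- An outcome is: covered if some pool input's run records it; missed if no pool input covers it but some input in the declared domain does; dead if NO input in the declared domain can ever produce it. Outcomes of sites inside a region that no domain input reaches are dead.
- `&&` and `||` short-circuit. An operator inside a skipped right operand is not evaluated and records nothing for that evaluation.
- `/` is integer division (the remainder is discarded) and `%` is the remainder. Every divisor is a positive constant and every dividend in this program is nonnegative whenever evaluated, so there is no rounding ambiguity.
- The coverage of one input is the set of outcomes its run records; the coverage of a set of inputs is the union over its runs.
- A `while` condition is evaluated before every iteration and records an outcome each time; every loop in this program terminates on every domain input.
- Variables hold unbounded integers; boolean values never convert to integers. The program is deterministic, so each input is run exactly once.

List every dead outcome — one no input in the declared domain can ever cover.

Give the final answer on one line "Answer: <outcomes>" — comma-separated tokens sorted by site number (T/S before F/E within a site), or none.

running all 182 domain inputs and tallying outcomes:
  B1=T: never recorded by any domain input -> dead
  B2=E: never recorded by any domain input -> dead
  reachable outcomes have witnesses, e.g. B1=F (e.g. n=1, z=3), B2=S (e.g. n=1, z=3), B3=T (e.g. n=1, z=3), B3=F (e.g. n=1, z=3)

Answer: B1=T, B2=E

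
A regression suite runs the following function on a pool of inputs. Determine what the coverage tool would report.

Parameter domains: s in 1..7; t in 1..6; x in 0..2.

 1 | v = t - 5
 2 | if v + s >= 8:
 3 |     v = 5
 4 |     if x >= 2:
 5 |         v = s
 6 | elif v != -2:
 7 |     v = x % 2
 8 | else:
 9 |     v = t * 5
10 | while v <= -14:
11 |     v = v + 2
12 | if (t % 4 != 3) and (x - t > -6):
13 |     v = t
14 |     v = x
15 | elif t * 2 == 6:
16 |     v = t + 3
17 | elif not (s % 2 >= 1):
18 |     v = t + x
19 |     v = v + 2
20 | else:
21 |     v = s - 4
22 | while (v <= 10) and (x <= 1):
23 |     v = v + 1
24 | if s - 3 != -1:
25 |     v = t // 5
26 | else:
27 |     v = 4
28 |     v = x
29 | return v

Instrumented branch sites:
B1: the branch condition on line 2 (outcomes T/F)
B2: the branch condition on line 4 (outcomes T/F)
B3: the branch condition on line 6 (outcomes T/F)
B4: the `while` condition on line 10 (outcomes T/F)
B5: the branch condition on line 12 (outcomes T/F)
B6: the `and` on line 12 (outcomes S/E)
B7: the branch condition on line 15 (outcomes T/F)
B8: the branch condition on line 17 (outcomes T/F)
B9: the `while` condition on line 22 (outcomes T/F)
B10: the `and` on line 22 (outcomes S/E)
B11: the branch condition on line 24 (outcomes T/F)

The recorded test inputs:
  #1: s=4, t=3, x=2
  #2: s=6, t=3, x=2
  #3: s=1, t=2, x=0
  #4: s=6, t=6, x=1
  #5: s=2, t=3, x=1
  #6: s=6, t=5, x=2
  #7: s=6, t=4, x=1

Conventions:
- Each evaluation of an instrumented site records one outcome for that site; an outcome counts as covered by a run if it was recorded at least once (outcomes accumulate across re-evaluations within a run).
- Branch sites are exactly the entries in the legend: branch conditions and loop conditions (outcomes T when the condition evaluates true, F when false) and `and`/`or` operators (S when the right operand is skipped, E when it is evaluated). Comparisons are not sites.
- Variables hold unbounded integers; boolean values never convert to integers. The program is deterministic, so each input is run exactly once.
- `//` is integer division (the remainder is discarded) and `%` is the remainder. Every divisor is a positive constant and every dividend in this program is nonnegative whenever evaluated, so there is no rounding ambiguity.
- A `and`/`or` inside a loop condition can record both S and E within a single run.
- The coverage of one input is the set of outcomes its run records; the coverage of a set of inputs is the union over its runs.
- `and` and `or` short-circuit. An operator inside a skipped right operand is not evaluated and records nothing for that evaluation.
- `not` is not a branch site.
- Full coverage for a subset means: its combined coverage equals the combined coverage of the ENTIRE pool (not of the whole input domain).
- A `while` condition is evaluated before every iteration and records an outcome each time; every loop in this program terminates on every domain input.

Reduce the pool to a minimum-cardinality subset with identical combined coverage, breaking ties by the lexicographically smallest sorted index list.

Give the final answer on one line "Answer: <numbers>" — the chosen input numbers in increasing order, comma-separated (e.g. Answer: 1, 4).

input #1 (s=4, t=3, x=2): covers B1=F, B3=F, B4=F, B5=F, B6=S, B7=T, B9=F, B10=E, B11=T
input #2 (s=6, t=3, x=2): covers B1=F, B3=F, B4=F, B5=F, B6=S, B7=T, B9=F, B10=E, B11=T
input #3 (s=1, t=2, x=0): covers B1=F, B3=T, B4=F, B5=T, B6=E, B9=T, B9=F, B10=S, B10=E, B11=T
input #4 (s=6, t=6, x=1): covers B1=F, B3=T, B4=F, B5=T, B6=E, B9=T, B9=F, B10=S, B10=E, B11=T
input #5 (s=2, t=3, x=1): covers B1=F, B3=F, B4=F, B5=F, B6=S, B7=T, B9=T, B9=F, B10=S, B10=E, B11=F
input #6 (s=6, t=5, x=2): covers B1=F, B3=T, B4=F, B5=T, B6=E, B9=F, B10=E, B11=T
input #7 (s=6, t=4, x=1): covers B1=F, B3=T, B4=F, B5=T, B6=E, B9=T, B9=F, B10=S, B10=E, B11=T
together the pool reaches 15 outcomes: B1=F, B3=T, B3=F, B4=F, B5=T, B5=F, B6=S, B6=E, B7=T, B9=T, B9=F, B10=S, B10=E, B11=T, B11=F
no size-1 subset reaches all 15 outcomes (best union: 11/15)
at size 2, {3, 5} reaches all 15 outcomes; every lexicographically earlier size-2 subset fails

Answer: 3, 5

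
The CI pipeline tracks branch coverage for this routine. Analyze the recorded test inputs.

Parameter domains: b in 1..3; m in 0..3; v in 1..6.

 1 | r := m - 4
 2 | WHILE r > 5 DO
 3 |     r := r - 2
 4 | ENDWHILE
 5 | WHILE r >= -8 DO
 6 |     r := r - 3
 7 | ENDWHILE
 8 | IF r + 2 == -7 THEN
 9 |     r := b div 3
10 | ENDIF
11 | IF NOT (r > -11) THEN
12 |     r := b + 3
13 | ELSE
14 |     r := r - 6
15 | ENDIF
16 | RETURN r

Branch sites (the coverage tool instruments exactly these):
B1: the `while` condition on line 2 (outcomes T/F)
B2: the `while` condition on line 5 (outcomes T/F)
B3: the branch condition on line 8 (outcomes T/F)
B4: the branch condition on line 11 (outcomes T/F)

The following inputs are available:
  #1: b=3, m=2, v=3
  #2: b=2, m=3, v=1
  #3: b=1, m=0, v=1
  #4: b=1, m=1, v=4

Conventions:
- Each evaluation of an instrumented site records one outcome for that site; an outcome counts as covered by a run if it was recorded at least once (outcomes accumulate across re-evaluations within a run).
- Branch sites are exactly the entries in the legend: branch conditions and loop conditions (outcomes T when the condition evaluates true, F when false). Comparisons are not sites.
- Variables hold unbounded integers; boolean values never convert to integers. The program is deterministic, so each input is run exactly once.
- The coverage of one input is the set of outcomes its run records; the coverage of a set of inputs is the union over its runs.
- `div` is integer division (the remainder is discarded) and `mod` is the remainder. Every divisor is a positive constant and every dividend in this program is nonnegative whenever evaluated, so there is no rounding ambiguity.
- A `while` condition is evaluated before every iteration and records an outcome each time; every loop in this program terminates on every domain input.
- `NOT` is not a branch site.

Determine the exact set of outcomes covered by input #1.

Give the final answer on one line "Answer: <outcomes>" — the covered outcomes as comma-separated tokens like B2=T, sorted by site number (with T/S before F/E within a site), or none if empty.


Simulating input #1 (b=3, m=2, v=3) step by step:
  B1->F, B2->T, B2->T, B2->T, B2->F, B3->F, B4->T
as a set, this run covers: B1=F, B2=T, B2=F, B3=F, B4=T
Answer: B1=F, B2=T, B2=F, B3=F, B4=T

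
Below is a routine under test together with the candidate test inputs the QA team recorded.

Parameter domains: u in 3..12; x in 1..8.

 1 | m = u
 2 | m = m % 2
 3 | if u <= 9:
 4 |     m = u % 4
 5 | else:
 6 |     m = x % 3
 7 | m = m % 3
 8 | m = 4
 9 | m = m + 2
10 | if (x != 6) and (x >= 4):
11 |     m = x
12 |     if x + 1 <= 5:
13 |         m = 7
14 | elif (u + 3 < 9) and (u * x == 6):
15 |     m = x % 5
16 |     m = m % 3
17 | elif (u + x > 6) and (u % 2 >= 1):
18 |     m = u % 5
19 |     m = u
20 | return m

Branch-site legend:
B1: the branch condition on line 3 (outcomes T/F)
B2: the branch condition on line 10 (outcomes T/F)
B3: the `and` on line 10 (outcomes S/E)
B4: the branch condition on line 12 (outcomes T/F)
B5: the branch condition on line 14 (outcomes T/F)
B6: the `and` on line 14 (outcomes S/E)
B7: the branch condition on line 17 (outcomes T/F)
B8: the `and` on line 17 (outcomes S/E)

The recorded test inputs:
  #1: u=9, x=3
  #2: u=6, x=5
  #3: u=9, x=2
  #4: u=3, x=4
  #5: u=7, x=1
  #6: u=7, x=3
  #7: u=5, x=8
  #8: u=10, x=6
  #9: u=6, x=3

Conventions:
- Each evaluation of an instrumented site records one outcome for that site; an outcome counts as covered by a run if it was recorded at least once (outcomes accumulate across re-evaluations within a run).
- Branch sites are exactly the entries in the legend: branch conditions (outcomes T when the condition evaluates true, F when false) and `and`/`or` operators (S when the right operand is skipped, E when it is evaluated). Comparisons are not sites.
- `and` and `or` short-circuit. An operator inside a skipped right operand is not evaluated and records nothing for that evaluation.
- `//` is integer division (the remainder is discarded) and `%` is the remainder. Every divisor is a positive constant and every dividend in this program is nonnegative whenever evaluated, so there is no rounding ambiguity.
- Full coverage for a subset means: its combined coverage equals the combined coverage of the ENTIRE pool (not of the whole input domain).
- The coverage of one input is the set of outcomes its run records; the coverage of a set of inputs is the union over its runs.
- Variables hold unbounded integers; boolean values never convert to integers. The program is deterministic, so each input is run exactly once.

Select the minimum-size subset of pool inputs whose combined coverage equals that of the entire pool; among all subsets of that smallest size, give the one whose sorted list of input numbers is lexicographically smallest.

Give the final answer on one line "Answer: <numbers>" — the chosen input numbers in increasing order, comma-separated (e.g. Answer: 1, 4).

run #1 (u=9, x=3) runs B1->T, B3->E, B2->F, B6->S, B5->F, B8->E, B7->T; records B1=T, B2=F, B3=E, B5=F, B6=S, B7=T, B8=E
run #2 (u=6, x=5) runs B1->T, B3->E, B2->T, B4->F; records B1=T, B2=T, B3=E, B4=F
run #3 (u=9, x=2) runs B1->T, B3->E, B2->F, B6->S, B5->F, B8->E, B7->T; records B1=T, B2=F, B3=E, B5=F, B6=S, B7=T, B8=E
run #4 (u=3, x=4) runs B1->T, B3->E, B2->T, B4->T; records B1=T, B2=T, B3=E, B4=T
run #5 (u=7, x=1) runs B1->T, B3->E, B2->F, B6->S, B5->F, B8->E, B7->T; records B1=T, B2=F, B3=E, B5=F, B6=S, B7=T, B8=E
run #6 (u=7, x=3) runs B1->T, B3->E, B2->F, B6->S, B5->F, B8->E, B7->T; records B1=T, B2=F, B3=E, B5=F, B6=S, B7=T, B8=E
run #7 (u=5, x=8) runs B1->T, B3->E, B2->T, B4->F; records B1=T, B2=T, B3=E, B4=F
run #8 (u=10, x=6) runs B1->F, B3->S, B2->F, B6->S, B5->F, B8->E, B7->F; records B1=F, B2=F, B3=S, B5=F, B6=S, B7=F, B8=E
run #9 (u=6, x=3) runs B1->T, B3->E, B2->F, B6->S, B5->F, B8->E, B7->F; records B1=T, B2=F, B3=E, B5=F, B6=S, B7=F, B8=E
union over all inputs: B1=T, B1=F, B2=T, B2=F, B3=S, B3=E, B4=T, B4=F, B5=F, B6=S, B7=T, B7=F, B8=E (13 outcomes)
every size-1 subset falls short of the 13 outcomes (best: 7/13)
every size-2 subset falls short of the 13 outcomes (best: 11/13)
every size-3 subset falls short of the 13 outcomes (best: 12/13)
size 4: inputs {1, 2, 4, 8} cover all 13 outcomes, and no lexicographically smaller subset of this size does

Answer: 1, 2, 4, 8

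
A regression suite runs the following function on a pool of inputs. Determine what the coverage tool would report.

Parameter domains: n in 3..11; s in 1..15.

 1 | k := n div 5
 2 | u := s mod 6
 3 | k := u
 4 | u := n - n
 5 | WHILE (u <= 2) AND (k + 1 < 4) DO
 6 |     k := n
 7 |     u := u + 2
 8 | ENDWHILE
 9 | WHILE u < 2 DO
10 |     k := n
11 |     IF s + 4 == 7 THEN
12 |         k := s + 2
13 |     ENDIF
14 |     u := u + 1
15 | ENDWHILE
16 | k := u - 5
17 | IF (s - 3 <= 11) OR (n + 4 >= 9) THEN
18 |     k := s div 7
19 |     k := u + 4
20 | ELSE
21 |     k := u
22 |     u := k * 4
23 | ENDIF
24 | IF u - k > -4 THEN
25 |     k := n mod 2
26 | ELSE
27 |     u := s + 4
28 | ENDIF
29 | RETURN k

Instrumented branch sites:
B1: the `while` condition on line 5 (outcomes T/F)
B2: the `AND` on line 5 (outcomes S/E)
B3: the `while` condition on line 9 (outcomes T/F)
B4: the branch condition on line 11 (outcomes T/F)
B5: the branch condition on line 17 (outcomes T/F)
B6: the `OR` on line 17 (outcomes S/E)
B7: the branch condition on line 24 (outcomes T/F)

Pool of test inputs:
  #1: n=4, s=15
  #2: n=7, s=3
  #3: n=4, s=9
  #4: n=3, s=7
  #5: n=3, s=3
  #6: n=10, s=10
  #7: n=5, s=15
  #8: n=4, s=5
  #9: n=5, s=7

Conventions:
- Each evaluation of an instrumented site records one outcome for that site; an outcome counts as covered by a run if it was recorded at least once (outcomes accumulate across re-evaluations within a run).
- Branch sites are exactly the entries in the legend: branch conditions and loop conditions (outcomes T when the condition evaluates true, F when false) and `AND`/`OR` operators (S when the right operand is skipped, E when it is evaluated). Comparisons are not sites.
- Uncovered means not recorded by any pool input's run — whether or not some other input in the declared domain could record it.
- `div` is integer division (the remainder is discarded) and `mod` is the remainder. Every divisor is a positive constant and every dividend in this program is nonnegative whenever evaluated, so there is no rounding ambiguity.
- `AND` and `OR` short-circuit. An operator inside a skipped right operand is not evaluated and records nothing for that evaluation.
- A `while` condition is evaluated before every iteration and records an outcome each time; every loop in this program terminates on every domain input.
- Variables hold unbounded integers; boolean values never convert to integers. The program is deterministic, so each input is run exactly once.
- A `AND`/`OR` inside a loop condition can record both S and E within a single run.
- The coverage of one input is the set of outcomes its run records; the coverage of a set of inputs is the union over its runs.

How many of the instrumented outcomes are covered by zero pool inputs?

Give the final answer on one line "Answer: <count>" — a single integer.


#1 (n=4, s=15) -> B2->E, B1->F, B3->T, B4->F, B3->T, B4->F, B3->F, B6->E, B5->F, B7->T; covered: B1=F, B2=E, B3=T, B3=F, B4=F, B5=F, B6=E, B7=T
#2 (n=7, s=3) -> B2->E, B1->F, B3->T, B4->T, B3->T, B4->T, B3->F, B6->S, B5->T, B7->F; covered: B1=F, B2=E, B3=T, B3=F, B4=T, B5=T, B6=S, B7=F
#3 (n=4, s=9) -> B2->E, B1->F, B3->T, B4->F, B3->T, B4->F, B3->F, B6->S, B5->T, B7->F; covered: B1=F, B2=E, B3=T, B3=F, B4=F, B5=T, B6=S, B7=F
#4 (n=3, s=7) -> B2->E, B1->T, B2->E, B1->F, B3->F, B6->S, B5->T, B7->F; covered: B1=T, B1=F, B2=E, B3=F, B5=T, B6=S, B7=F
#5 (n=3, s=3) -> B2->E, B1->F, B3->T, B4->T, B3->T, B4->T, B3->F, B6->S, B5->T, B7->F; covered: B1=F, B2=E, B3=T, B3=F, B4=T, B5=T, B6=S, B7=F
#6 (n=10, s=10) -> B2->E, B1->F, B3->T, B4->F, B3->T, B4->F, B3->F, B6->S, B5->T, B7->F; covered: B1=F, B2=E, B3=T, B3=F, B4=F, B5=T, B6=S, B7=F
#7 (n=5, s=15) -> B2->E, B1->F, B3->T, B4->F, B3->T, B4->F, B3->F, B6->E, B5->T, B7->F; covered: B1=F, B2=E, B3=T, B3=F, B4=F, B5=T, B6=E, B7=F
#8 (n=4, s=5) -> B2->E, B1->F, B3->T, B4->F, B3->T, B4->F, B3->F, B6->S, B5->T, B7->F; covered: B1=F, B2=E, B3=T, B3=F, B4=F, B5=T, B6=S, B7=F
#9 (n=5, s=7) -> B2->E, B1->T, B2->E, B1->F, B3->F, B6->S, B5->T, B7->F; covered: B1=T, B1=F, B2=E, B3=F, B5=T, B6=S, B7=F
union over the pool: B1=T, B1=F, B2=E, B3=T, B3=F, B4=T, B4=F, B5=T, B5=F, B6=S, B6=E, B7=T, B7=F
uncovered (1 of 14): B2=S
Answer: 1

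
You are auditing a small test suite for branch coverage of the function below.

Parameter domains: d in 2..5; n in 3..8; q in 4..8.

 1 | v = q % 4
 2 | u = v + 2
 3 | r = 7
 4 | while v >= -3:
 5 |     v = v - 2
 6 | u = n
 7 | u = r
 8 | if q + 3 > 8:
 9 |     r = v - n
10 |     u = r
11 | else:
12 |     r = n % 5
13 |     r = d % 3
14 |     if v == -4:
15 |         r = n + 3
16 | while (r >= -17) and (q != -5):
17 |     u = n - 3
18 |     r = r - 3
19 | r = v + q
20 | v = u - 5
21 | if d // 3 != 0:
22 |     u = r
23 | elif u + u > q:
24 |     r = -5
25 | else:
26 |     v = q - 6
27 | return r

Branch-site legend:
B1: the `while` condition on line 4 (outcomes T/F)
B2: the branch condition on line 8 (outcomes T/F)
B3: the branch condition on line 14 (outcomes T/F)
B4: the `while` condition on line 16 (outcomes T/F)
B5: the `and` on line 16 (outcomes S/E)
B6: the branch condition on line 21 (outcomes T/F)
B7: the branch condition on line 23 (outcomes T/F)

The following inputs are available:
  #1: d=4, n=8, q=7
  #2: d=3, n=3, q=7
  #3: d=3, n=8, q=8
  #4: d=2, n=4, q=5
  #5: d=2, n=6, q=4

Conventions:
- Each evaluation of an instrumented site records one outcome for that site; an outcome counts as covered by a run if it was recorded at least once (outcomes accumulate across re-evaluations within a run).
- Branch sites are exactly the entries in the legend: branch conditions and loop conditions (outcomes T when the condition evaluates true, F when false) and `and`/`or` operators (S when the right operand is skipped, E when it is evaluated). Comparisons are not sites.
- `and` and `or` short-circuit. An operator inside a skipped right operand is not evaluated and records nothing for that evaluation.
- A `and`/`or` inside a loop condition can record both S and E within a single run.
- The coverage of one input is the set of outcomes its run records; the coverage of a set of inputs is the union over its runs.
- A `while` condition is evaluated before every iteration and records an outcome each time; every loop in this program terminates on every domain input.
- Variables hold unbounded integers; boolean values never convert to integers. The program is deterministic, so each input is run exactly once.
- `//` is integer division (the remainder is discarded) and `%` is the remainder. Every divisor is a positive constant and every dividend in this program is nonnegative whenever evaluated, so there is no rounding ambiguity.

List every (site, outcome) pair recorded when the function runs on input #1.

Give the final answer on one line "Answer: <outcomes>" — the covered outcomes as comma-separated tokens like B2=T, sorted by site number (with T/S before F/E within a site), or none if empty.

Running input #1 (d=4, n=8, q=7), event by event:
  B1->T, B1->T, B1->T, B1->T, B1->F, B2->T, B5->E, B4->T, B5->E, B4->T
  B5->S, B4->F, B6->T
collecting distinct outcomes: B1=T, B1=F, B2=T, B4=T, B4=F, B5=S, B5=E, B6=T

Answer: B1=T, B1=F, B2=T, B4=T, B4=F, B5=S, B5=E, B6=T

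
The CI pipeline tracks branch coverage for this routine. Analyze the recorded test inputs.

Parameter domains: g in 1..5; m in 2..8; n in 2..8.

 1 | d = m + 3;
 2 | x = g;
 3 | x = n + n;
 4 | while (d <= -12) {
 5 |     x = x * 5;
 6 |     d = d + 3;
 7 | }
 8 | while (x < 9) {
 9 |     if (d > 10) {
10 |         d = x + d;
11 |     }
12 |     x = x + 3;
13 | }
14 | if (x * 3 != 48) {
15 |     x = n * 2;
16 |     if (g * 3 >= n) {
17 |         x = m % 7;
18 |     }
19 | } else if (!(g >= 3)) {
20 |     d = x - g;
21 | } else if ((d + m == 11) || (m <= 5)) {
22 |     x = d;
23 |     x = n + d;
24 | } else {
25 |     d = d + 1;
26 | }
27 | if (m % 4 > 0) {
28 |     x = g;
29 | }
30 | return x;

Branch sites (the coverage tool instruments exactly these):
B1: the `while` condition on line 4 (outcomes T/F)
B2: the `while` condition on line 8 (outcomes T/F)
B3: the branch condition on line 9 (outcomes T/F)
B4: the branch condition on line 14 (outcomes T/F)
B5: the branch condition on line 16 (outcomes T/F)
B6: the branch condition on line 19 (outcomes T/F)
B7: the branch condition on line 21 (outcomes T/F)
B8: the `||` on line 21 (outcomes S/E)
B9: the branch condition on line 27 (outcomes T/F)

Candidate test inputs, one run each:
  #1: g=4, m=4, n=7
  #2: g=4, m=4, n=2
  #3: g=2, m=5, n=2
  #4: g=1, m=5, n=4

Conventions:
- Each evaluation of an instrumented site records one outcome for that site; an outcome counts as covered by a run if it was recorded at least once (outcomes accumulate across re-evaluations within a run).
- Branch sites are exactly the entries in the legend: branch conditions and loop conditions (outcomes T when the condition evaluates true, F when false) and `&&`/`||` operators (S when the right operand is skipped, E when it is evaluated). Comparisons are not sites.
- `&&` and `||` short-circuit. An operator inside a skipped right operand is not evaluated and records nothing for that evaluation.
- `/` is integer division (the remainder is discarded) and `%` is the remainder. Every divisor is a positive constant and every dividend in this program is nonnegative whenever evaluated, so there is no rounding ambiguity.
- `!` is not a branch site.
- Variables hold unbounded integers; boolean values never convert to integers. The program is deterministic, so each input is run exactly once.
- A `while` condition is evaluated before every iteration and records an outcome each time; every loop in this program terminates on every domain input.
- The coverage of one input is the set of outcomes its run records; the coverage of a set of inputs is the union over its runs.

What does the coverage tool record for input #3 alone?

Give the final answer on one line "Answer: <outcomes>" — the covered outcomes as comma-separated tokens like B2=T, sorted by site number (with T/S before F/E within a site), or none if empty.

Simulating input #3 (g=2, m=5, n=2) step by step:
  B1->F, B2->T, B3->F, B2->T, B3->F, B2->F, B4->T, B5->T, B9->T
deduplicating events, the covered set is: B1=F, B2=T, B2=F, B3=F, B4=T, B5=T, B9=T

Answer: B1=F, B2=T, B2=F, B3=F, B4=T, B5=T, B9=T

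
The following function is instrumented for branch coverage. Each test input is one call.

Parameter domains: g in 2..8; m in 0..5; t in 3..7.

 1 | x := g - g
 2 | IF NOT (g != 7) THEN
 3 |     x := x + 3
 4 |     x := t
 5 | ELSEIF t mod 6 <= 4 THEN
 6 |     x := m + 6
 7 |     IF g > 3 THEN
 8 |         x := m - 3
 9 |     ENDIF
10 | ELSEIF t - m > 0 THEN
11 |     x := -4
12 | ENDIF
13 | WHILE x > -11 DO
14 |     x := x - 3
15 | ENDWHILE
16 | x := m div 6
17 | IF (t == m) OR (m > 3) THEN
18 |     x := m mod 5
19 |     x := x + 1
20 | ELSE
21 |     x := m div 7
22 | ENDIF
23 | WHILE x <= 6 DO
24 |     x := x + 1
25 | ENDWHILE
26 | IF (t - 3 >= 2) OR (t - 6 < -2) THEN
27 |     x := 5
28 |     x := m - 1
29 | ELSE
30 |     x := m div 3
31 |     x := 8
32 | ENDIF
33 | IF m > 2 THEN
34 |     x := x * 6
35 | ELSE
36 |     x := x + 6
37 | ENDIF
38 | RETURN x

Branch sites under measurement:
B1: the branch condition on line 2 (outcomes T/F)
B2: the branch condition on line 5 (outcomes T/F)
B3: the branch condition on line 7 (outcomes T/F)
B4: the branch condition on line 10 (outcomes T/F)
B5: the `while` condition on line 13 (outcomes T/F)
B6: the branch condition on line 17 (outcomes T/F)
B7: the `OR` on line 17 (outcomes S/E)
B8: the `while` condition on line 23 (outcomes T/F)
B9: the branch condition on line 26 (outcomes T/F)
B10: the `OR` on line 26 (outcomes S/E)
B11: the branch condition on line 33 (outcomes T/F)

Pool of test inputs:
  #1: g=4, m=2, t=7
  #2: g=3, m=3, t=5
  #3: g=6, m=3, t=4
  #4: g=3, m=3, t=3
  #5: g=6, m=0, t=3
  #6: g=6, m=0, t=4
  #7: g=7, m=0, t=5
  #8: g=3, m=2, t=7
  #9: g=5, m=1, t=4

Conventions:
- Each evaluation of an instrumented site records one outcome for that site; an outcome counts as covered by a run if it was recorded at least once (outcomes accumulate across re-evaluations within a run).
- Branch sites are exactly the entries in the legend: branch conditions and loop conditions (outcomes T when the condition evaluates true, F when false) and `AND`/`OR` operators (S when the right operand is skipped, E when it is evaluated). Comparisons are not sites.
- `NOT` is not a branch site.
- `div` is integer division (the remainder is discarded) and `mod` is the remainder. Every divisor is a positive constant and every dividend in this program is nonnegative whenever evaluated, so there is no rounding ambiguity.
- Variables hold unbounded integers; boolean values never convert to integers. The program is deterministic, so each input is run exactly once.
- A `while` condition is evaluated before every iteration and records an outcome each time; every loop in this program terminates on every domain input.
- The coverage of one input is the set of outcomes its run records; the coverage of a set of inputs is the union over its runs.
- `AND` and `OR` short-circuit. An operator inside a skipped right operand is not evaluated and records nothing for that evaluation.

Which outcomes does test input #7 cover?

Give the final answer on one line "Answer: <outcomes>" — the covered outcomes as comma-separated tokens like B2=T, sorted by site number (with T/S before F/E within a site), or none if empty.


Tracing the run of input #7 (g=7, m=0, t=5):
  B1->T, B5->T, B5->T, B5->T, B5->T, B5->T, B5->T, B5->F, B7->E, B6->F
  B8->T, B8->T, B8->T, B8->T, B8->T, B8->T, B8->T, B8->F, B10->S, B9->T
  B11->F
as a set, this run covers: B1=T, B5=T, B5=F, B6=F, B7=E, B8=T, B8=F, B9=T, B10=S, B11=F
Answer: B1=T, B5=T, B5=F, B6=F, B7=E, B8=T, B8=F, B9=T, B10=S, B11=F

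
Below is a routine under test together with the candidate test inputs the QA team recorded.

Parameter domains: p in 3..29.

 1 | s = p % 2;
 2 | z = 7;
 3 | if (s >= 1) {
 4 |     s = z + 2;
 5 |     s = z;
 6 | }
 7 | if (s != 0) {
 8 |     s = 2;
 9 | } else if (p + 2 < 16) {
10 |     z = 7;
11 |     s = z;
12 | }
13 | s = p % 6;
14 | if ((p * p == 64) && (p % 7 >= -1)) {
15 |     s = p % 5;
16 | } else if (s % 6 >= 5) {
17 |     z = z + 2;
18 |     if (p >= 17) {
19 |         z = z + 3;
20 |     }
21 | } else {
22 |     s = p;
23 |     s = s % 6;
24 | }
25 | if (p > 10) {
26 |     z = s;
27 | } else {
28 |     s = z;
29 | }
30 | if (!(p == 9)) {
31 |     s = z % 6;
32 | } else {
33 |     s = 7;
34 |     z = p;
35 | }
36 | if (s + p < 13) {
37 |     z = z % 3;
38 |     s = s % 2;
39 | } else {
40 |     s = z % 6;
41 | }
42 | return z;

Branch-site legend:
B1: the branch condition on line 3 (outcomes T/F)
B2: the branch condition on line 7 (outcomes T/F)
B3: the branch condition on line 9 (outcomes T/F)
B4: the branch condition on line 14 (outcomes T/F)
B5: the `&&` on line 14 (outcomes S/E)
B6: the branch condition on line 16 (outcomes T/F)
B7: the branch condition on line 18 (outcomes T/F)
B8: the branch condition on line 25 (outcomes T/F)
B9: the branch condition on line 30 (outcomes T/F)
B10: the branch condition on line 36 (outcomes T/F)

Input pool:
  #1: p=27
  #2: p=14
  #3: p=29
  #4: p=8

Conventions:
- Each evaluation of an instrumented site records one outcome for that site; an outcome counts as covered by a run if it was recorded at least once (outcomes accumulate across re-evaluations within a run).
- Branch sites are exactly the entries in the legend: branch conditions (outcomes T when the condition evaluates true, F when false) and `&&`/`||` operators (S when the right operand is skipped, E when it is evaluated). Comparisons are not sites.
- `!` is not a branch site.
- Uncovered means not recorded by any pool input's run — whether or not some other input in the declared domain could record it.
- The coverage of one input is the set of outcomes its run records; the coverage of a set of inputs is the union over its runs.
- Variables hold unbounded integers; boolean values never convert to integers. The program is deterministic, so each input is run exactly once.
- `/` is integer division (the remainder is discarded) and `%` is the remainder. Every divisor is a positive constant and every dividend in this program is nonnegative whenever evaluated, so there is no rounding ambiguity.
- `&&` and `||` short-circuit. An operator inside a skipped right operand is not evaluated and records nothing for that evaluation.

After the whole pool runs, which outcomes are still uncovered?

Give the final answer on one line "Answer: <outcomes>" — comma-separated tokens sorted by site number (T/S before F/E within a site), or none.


#1 (p=27) -> B1->T, B2->T, B5->S, B4->F, B6->F, B8->T, B9->T, B10->F; covered: B1=T, B2=T, B4=F, B5=S, B6=F, B8=T, B9=T, B10=F
#2 (p=14) -> B1->F, B2->F, B3->F, B5->S, B4->F, B6->F, B8->T, B9->T, B10->F; covered: B1=F, B2=F, B3=F, B4=F, B5=S, B6=F, B8=T, B9=T, B10=F
#3 (p=29) -> B1->T, B2->T, B5->S, B4->F, B6->T, B7->T, B8->T, B9->T, B10->F; covered: B1=T, B2=T, B4=F, B5=S, B6=T, B7=T, B8=T, B9=T, B10=F
#4 (p=8) -> B1->F, B2->F, B3->T, B5->E, B4->T, B8->F, B9->T, B10->T; covered: B1=F, B2=F, B3=T, B4=T, B5=E, B8=F, B9=T, B10=T
union over the pool: B1=T, B1=F, B2=T, B2=F, B3=T, B3=F, B4=T, B4=F, B5=S, B5=E, B6=T, B6=F, B7=T, B8=T, B8=F, B9=T, B10=T, B10=F
uncovered (2 of 20): B7=F, B9=F
Answer: B7=F, B9=F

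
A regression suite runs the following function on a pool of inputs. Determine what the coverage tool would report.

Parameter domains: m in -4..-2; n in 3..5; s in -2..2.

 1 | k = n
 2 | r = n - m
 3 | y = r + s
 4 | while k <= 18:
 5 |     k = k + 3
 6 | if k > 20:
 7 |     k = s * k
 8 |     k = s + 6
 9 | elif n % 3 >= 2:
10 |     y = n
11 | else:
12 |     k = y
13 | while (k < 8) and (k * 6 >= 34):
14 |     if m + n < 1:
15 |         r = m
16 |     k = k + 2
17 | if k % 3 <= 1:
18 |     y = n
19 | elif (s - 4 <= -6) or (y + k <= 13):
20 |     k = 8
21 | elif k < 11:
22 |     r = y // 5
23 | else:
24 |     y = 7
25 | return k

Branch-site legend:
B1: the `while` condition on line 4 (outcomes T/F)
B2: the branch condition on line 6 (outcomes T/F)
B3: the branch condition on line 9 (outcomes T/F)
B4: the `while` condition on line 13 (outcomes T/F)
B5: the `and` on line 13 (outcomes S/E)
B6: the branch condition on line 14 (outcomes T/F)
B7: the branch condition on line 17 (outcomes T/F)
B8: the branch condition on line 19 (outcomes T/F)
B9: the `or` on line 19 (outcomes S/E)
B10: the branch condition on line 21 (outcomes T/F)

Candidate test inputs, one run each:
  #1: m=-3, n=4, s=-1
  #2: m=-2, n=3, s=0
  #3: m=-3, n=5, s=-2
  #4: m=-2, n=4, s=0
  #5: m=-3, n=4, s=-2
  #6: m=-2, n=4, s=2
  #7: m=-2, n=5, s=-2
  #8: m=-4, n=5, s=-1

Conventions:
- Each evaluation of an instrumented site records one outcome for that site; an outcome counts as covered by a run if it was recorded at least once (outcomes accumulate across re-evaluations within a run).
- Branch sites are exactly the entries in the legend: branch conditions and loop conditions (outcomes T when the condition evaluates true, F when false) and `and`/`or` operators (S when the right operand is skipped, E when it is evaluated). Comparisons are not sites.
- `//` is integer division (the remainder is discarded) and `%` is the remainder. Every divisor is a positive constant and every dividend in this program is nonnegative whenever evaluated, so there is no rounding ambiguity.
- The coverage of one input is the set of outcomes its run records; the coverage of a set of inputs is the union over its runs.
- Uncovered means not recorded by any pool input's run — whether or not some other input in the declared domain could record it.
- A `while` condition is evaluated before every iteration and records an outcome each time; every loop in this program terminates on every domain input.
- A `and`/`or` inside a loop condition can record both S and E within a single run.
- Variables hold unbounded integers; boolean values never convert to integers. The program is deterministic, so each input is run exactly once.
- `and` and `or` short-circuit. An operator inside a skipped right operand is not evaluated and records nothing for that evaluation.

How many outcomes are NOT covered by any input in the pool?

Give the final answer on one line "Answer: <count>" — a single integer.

run #1 (m=-3, n=4, s=-1) runs B1->T, B1->T, B1->T, B1->T, B1->T, B1->F, B2->F, B3->F, B5->E, B4->T, B6->F, B5->S, B4->F, B7->F, ...; records B1=T, B1=F, B2=F, B3=F, B4=T, B4=F, B5=S, B5=E, B6=F, B7=F, B8=F, B9=E, B10=T
run #2 (m=-2, n=3, s=0) runs B1->T, B1->T, B1->T, B1->T, B1->T, B1->T, B1->F, B2->T, B5->E, B4->T, B6->F, B5->S, B4->F, B7->F, ...; records B1=T, B1=F, B2=T, B4=T, B4=F, B5=S, B5=E, B6=F, B7=F, B8=T, B9=E
run #3 (m=-3, n=5, s=-2) runs B1->T, B1->T, B1->T, B1->T, B1->T, B1->F, B2->F, B3->T, B5->S, B4->F, B7->F, B9->S, B8->T; records B1=T, B1=F, B2=F, B3=T, B4=F, B5=S, B7=F, B8=T, B9=S
run #4 (m=-2, n=4, s=0) runs B1->T, B1->T, B1->T, B1->T, B1->T, B1->F, B2->F, B3->F, B5->E, B4->T, B6->F, B5->S, B4->F, B7->F, ...; records B1=T, B1=F, B2=F, B3=F, B4=T, B4=F, B5=S, B5=E, B6=F, B7=F, B8=F, B9=E, B10=T
run #5 (m=-3, n=4, s=-2) runs B1->T, B1->T, B1->T, B1->T, B1->T, B1->F, B2->F, B3->F, B5->E, B4->F, B7->F, B9->S, B8->T; records B1=T, B1=F, B2=F, B3=F, B4=F, B5=E, B7=F, B8=T, B9=S
run #6 (m=-2, n=4, s=2) runs B1->T, B1->T, B1->T, B1->T, B1->T, B1->F, B2->F, B3->F, B5->S, B4->F, B7->F, B9->E, B8->F, B10->T; records B1=T, B1=F, B2=F, B3=F, B4=F, B5=S, B7=F, B8=F, B9=E, B10=T
run #7 (m=-2, n=5, s=-2) runs B1->T, B1->T, B1->T, B1->T, B1->T, B1->F, B2->F, B3->T, B5->S, B4->F, B7->F, B9->S, B8->T; records B1=T, B1=F, B2=F, B3=T, B4=F, B5=S, B7=F, B8=T, B9=S
run #8 (m=-4, n=5, s=-1) runs B1->T, B1->T, B1->T, B1->T, B1->T, B1->F, B2->F, B3->T, B5->S, B4->F, B7->F, B9->E, B8->F, B10->F; records B1=T, B1=F, B2=F, B3=T, B4=F, B5=S, B7=F, B8=F, B9=E, B10=F
union over the pool: B1=T, B1=F, B2=T, B2=F, B3=T, B3=F, B4=T, B4=F, B5=S, B5=E, B6=F, B7=F, B8=T, B8=F, B9=S, B9=E, B10=T, B10=F
uncovered (2 of 20): B6=T, B7=T

Answer: 2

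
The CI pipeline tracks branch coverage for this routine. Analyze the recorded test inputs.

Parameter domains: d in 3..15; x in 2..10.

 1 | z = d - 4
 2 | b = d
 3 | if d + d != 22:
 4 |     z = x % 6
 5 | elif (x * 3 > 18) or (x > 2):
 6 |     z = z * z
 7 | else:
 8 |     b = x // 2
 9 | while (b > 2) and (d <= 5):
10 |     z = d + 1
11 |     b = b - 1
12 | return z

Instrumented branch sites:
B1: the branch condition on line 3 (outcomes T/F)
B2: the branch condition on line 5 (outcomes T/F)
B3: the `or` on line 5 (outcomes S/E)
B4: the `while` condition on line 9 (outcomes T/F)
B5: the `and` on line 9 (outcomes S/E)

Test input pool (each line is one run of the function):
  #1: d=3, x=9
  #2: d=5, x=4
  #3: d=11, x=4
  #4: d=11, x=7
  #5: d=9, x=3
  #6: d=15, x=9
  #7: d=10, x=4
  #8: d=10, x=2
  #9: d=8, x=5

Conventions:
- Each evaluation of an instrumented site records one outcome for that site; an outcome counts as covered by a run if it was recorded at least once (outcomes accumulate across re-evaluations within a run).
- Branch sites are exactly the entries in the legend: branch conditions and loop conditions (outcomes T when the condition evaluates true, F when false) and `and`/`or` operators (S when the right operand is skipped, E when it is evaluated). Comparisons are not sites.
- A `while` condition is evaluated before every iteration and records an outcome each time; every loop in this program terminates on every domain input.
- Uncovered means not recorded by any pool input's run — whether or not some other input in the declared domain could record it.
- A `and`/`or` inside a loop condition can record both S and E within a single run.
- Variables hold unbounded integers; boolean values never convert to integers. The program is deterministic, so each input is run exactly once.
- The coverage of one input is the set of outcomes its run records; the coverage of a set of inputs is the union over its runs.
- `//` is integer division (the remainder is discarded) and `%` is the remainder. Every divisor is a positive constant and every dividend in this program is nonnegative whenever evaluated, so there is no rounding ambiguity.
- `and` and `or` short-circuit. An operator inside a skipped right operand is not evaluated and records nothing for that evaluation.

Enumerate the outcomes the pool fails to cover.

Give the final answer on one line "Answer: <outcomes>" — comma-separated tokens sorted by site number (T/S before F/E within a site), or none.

run #1 (d=3, x=9) runs B1->T, B5->E, B4->T, B5->S, B4->F; records B1=T, B4=T, B4=F, B5=S, B5=E
run #2 (d=5, x=4) runs B1->T, B5->E, B4->T, B5->E, B4->T, B5->E, B4->T, B5->S, B4->F; records B1=T, B4=T, B4=F, B5=S, B5=E
run #3 (d=11, x=4) runs B1->F, B3->E, B2->T, B5->E, B4->F; records B1=F, B2=T, B3=E, B4=F, B5=E
run #4 (d=11, x=7) runs B1->F, B3->S, B2->T, B5->E, B4->F; records B1=F, B2=T, B3=S, B4=F, B5=E
run #5 (d=9, x=3) runs B1->T, B5->E, B4->F; records B1=T, B4=F, B5=E
run #6 (d=15, x=9) runs B1->T, B5->E, B4->F; records B1=T, B4=F, B5=E
run #7 (d=10, x=4) runs B1->T, B5->E, B4->F; records B1=T, B4=F, B5=E
run #8 (d=10, x=2) runs B1->T, B5->E, B4->F; records B1=T, B4=F, B5=E
run #9 (d=8, x=5) runs B1->T, B5->E, B4->F; records B1=T, B4=F, B5=E
union over the pool: B1=T, B1=F, B2=T, B3=S, B3=E, B4=T, B4=F, B5=S, B5=E
uncovered (1 of 10): B2=F

Answer: B2=F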